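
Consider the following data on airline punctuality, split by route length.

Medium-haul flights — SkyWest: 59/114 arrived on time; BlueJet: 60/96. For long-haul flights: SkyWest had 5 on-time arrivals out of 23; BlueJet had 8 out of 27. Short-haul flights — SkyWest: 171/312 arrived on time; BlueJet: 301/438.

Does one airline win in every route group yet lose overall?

No

Medium-haul: SkyWest 59/114 = 51.8%, BlueJet 60/96 = 62.5% → BlueJet
Long-haul: SkyWest 5/23 = 21.7%, BlueJet 8/27 = 29.6% → BlueJet
Short-haul: SkyWest 171/312 = 54.8%, BlueJet 301/438 = 68.7% → BlueJet
Overall: SkyWest 235/449 = 52.3%, BlueJet 369/561 = 65.8% → BlueJet
BlueJet wins overall and in every route group — no reversal.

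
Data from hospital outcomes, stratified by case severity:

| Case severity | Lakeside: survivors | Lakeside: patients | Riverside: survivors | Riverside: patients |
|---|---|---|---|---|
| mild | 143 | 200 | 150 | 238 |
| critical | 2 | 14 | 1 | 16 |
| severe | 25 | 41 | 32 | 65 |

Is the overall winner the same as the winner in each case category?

Mild: Lakeside 143/200 = 71.5%, Riverside 150/238 = 63.0% → Lakeside
Critical: Lakeside 2/14 = 14.3%, Riverside 1/16 = 6.2% → Lakeside
Severe: Lakeside 25/41 = 61.0%, Riverside 32/65 = 49.2% → Lakeside
Overall: Lakeside 170/255 = 66.7%, Riverside 183/319 = 57.4% → Lakeside
Lakeside wins overall and in every case group — no reversal.

Yes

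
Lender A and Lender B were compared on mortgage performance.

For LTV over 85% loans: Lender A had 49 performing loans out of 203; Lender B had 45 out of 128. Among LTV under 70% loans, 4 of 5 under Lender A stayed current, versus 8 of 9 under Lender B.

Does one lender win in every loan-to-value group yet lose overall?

No

LTV over 85%: Lender A 49/203 = 24.1%, Lender B 45/128 = 35.2% → Lender B
LTV under 70%: Lender A 4/5 = 80.0%, Lender B 8/9 = 88.9% → Lender B
Overall: Lender A 53/208 = 25.5%, Lender B 53/137 = 38.7% → Lender B
Lender B wins overall and in every loan-to-value group — no reversal.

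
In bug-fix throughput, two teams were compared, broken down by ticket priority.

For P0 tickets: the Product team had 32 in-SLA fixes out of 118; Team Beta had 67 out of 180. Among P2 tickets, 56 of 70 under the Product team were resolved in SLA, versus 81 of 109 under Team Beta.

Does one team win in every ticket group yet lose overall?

No

P0: the Product team 32/118 = 27.1%, Team Beta 67/180 = 37.2% → Team Beta
P2: the Product team 56/70 = 80.0%, Team Beta 81/109 = 74.3% → the Product team
Overall: the Product team 88/188 = 46.8%, Team Beta 148/289 = 51.2% → Team Beta
Neither sweeps: the Product team wins 1 of 2 groups, Team Beta wins 1. Team Beta wins overall but not every group — no Simpson reversal.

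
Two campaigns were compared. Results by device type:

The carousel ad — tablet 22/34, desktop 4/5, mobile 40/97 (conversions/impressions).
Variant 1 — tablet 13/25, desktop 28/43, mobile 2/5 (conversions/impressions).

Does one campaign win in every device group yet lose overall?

Tablet: the carousel ad 22/34 = 64.7%, Variant 1 13/25 = 52.0% → the carousel ad
Desktop: the carousel ad 4/5 = 80.0%, Variant 1 28/43 = 65.1% → the carousel ad
Mobile: the carousel ad 40/97 = 41.2%, Variant 1 2/5 = 40.0% → the carousel ad
Overall: the carousel ad 66/136 = 48.5%, Variant 1 43/73 = 58.9% → Variant 1
The carousel ad wins each device group but Variant 1 wins overall — the comparison reverses. The carousel ad's impressions skew toward mobile, which has a lower base rate.

Yes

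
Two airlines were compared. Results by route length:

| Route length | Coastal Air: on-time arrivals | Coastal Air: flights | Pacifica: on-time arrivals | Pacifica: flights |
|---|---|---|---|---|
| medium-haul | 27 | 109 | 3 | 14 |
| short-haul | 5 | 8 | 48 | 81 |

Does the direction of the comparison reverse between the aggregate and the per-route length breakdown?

Yes

Medium-haul: Coastal Air 27/109 = 24.8%, Pacifica 3/14 = 21.4% → Coastal Air
Short-haul: Coastal Air 5/8 = 62.5%, Pacifica 48/81 = 59.3% → Coastal Air
Overall: Coastal Air 32/117 = 27.4%, Pacifica 51/95 = 53.7% → Pacifica
Coastal Air wins each route group but Pacifica wins overall — the comparison reverses. Coastal Air's flights skew toward medium-haul, which has a lower base rate.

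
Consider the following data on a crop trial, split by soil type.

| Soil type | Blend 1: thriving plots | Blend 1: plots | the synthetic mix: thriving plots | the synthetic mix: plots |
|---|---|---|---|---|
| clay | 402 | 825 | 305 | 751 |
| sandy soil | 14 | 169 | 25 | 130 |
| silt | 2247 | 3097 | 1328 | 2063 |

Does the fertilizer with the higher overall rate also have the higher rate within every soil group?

Clay: Blend 1 402/825 = 48.7%, the synthetic mix 305/751 = 40.6% → Blend 1
Sandy soil: Blend 1 14/169 = 8.3%, the synthetic mix 25/130 = 19.2% → the synthetic mix
Silt: Blend 1 2247/3097 = 72.6%, the synthetic mix 1328/2063 = 64.4% → Blend 1
Overall: Blend 1 2663/4091 = 65.1%, the synthetic mix 1658/2944 = 56.3% → Blend 1
Neither sweeps: Blend 1 wins 2 of 3 groups, the synthetic mix wins 1. Blend 1 wins overall but not every group — no Simpson reversal.

No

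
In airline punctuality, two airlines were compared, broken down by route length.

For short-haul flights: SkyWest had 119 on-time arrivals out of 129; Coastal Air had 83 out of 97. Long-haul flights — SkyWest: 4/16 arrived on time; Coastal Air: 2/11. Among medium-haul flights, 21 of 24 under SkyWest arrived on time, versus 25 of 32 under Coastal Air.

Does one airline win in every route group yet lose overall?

Short-haul: SkyWest 119/129 = 92.2%, Coastal Air 83/97 = 85.6% → SkyWest
Long-haul: SkyWest 4/16 = 25.0%, Coastal Air 2/11 = 18.2% → SkyWest
Medium-haul: SkyWest 21/24 = 87.5%, Coastal Air 25/32 = 78.1% → SkyWest
Overall: SkyWest 144/169 = 85.2%, Coastal Air 110/140 = 78.6% → SkyWest
SkyWest wins overall and in every route group — no reversal.

No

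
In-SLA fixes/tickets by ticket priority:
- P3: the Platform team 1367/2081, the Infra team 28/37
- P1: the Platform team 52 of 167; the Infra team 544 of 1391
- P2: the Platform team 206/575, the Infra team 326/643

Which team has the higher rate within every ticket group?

P3: the Platform team 1367/2081 = 65.7%, the Infra team 28/37 = 75.7% → the Infra team
P1: the Platform team 52/167 = 31.1%, the Infra team 544/1391 = 39.1% → the Infra team
P2: the Platform team 206/575 = 35.8%, the Infra team 326/643 = 50.7% → the Infra team
The Infra team has the higher rate in all 3 groups.

the Infra team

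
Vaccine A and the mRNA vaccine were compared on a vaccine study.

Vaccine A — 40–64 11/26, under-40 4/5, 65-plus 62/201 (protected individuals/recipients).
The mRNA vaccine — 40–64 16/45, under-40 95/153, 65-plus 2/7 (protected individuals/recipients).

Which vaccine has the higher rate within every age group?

Vaccine A

40–64: Vaccine A 11/26 = 42.3%, the mRNA vaccine 16/45 = 35.6% → Vaccine A
Under-40: Vaccine A 4/5 = 80.0%, the mRNA vaccine 95/153 = 62.1% → Vaccine A
65-plus: Vaccine A 62/201 = 30.8%, the mRNA vaccine 2/7 = 28.6% → Vaccine A
Vaccine A has the higher rate in all 3 groups.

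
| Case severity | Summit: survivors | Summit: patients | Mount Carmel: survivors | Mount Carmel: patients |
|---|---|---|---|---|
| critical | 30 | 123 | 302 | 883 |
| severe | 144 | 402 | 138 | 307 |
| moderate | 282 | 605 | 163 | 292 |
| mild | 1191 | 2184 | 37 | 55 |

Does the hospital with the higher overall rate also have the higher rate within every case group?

Critical: Summit 30/123 = 24.4%, Mount Carmel 302/883 = 34.2% → Mount Carmel
Severe: Summit 144/402 = 35.8%, Mount Carmel 138/307 = 45.0% → Mount Carmel
Moderate: Summit 282/605 = 46.6%, Mount Carmel 163/292 = 55.8% → Mount Carmel
Mild: Summit 1191/2184 = 54.5%, Mount Carmel 37/55 = 67.3% → Mount Carmel
Overall: Summit 1647/3314 = 49.7%, Mount Carmel 640/1537 = 41.6% → Summit
Mount Carmel wins each case group but Summit wins overall — the comparison reverses. Mount Carmel's patients skew toward critical, which has a lower base rate.

No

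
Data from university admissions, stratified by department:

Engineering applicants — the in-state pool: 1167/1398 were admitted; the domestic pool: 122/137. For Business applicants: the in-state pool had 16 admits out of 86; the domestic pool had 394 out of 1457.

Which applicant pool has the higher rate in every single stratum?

Engineering: the in-state pool 1167/1398 = 83.5%, the domestic pool 122/137 = 89.1% → the domestic pool
Business: the in-state pool 16/86 = 18.6%, the domestic pool 394/1457 = 27.0% → the domestic pool
The domestic pool has the higher rate in both groups.

the domestic pool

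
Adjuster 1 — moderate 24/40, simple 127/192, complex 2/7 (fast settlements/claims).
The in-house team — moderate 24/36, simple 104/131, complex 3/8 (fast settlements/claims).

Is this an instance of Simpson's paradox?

No

Moderate: Adjuster 1 24/40 = 60.0%, the in-house team 24/36 = 66.7% → the in-house team
Simple: Adjuster 1 127/192 = 66.1%, the in-house team 104/131 = 79.4% → the in-house team
Complex: Adjuster 1 2/7 = 28.6%, the in-house team 3/8 = 37.5% → the in-house team
Overall: Adjuster 1 153/239 = 64.0%, the in-house team 131/175 = 74.9% → the in-house team
The in-house team wins overall and in every claim group — no reversal.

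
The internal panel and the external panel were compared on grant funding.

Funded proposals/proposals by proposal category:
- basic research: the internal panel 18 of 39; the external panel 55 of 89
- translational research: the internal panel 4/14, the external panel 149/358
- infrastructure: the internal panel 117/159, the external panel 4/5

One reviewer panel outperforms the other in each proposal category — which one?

Basic research: the internal panel 18/39 = 46.2%, the external panel 55/89 = 61.8% → the external panel
Translational research: the internal panel 4/14 = 28.6%, the external panel 149/358 = 41.6% → the external panel
Infrastructure: the internal panel 117/159 = 73.6%, the external panel 4/5 = 80.0% → the external panel
The external panel has the higher rate in all 3 groups.

the external panel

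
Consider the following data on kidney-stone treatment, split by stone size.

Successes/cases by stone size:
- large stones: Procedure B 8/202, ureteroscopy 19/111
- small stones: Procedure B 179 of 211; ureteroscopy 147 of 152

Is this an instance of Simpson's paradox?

No

Large stones: Procedure B 8/202 = 4.0%, ureteroscopy 19/111 = 17.1% → ureteroscopy
Small stones: Procedure B 179/211 = 84.8%, ureteroscopy 147/152 = 96.7% → ureteroscopy
Overall: Procedure B 187/413 = 45.3%, ureteroscopy 166/263 = 63.1% → ureteroscopy
Ureteroscopy wins overall and in every stone group — no reversal.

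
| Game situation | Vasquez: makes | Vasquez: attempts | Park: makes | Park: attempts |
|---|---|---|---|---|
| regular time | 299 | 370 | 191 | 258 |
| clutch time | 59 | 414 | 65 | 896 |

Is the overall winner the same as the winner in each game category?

Yes

Regular time: Vasquez 299/370 = 80.8%, Park 191/258 = 74.0% → Vasquez
Clutch time: Vasquez 59/414 = 14.3%, Park 65/896 = 7.3% → Vasquez
Overall: Vasquez 358/784 = 45.7%, Park 256/1154 = 22.2% → Vasquez
Vasquez wins overall and in every game group — no reversal.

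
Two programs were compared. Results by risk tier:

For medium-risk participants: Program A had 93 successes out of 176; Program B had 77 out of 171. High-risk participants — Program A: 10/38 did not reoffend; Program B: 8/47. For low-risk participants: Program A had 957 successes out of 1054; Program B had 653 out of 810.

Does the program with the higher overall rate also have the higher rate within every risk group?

Yes

Medium-risk: Program A 93/176 = 52.8%, Program B 77/171 = 45.0% → Program A
High-risk: Program A 10/38 = 26.3%, Program B 8/47 = 17.0% → Program A
Low-risk: Program A 957/1054 = 90.8%, Program B 653/810 = 80.6% → Program A
Overall: Program A 1060/1268 = 83.6%, Program B 738/1028 = 71.8% → Program A
Program A wins overall and in every risk group — no reversal.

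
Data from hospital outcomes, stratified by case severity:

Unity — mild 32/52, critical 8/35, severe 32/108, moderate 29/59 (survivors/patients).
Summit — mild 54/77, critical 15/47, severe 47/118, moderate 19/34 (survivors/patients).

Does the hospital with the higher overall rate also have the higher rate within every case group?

Yes

Mild: Unity 32/52 = 61.5%, Summit 54/77 = 70.1% → Summit
Critical: Unity 8/35 = 22.9%, Summit 15/47 = 31.9% → Summit
Severe: Unity 32/108 = 29.6%, Summit 47/118 = 39.8% → Summit
Moderate: Unity 29/59 = 49.2%, Summit 19/34 = 55.9% → Summit
Overall: Unity 101/254 = 39.8%, Summit 135/276 = 48.9% → Summit
Summit wins overall and in every case group — no reversal.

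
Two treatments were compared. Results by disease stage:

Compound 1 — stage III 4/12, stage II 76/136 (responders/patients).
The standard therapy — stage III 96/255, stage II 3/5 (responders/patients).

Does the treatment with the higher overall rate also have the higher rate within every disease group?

No

Stage III: Compound 1 4/12 = 33.3%, the standard therapy 96/255 = 37.6% → the standard therapy
Stage II: Compound 1 76/136 = 55.9%, the standard therapy 3/5 = 60.0% → the standard therapy
Overall: Compound 1 80/148 = 54.1%, the standard therapy 99/260 = 38.1% → Compound 1
The standard therapy wins each disease group but Compound 1 wins overall — the comparison reverses. The standard therapy's patients skew toward stage III, which has a lower base rate.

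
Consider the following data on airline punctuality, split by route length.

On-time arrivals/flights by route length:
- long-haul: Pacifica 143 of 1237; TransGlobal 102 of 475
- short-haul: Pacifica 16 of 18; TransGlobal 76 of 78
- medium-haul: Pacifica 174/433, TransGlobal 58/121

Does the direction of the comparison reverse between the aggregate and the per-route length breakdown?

Long-haul: Pacifica 143/1237 = 11.6%, TransGlobal 102/475 = 21.5% → TransGlobal
Short-haul: Pacifica 16/18 = 88.9%, TransGlobal 76/78 = 97.4% → TransGlobal
Medium-haul: Pacifica 174/433 = 40.2%, TransGlobal 58/121 = 47.9% → TransGlobal
Overall: Pacifica 333/1688 = 19.7%, TransGlobal 236/674 = 35.0% → TransGlobal
TransGlobal wins overall and in every route group — no reversal.

No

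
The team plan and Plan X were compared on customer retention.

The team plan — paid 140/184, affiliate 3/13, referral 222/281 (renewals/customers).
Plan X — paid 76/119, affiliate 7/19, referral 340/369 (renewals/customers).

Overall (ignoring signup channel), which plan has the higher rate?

Paid: the team plan 140/184 = 76.1%, Plan X 76/119 = 63.9% → the team plan
Affiliate: the team plan 3/13 = 23.1%, Plan X 7/19 = 36.8% → Plan X
Referral: the team plan 222/281 = 79.0%, Plan X 340/369 = 92.1% → Plan X
Overall: the team plan 365/478 = 76.4%, Plan X 423/507 = 83.4% → Plan X
(Neither sweeps every signup group, but Plan X has the higher pooled rate.)

Plan X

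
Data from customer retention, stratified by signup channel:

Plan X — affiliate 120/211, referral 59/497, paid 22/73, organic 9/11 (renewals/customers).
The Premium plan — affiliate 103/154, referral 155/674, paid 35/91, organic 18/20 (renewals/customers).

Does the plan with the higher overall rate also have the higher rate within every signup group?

Yes

Affiliate: Plan X 120/211 = 56.9%, the Premium plan 103/154 = 66.9% → the Premium plan
Referral: Plan X 59/497 = 11.9%, the Premium plan 155/674 = 23.0% → the Premium plan
Paid: Plan X 22/73 = 30.1%, the Premium plan 35/91 = 38.5% → the Premium plan
Organic: Plan X 9/11 = 81.8%, the Premium plan 18/20 = 90.0% → the Premium plan
Overall: Plan X 210/792 = 26.5%, the Premium plan 311/939 = 33.1% → the Premium plan
The Premium plan wins overall and in every signup group — no reversal.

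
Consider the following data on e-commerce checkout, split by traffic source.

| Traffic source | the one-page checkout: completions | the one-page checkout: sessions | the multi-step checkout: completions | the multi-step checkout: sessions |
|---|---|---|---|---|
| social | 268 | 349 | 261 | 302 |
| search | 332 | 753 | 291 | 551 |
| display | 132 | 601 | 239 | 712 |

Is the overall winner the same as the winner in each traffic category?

Yes

Social: the one-page checkout 268/349 = 76.8%, the multi-step checkout 261/302 = 86.4% → the multi-step checkout
Search: the one-page checkout 332/753 = 44.1%, the multi-step checkout 291/551 = 52.8% → the multi-step checkout
Display: the one-page checkout 132/601 = 22.0%, the multi-step checkout 239/712 = 33.6% → the multi-step checkout
Overall: the one-page checkout 732/1703 = 43.0%, the multi-step checkout 791/1565 = 50.5% → the multi-step checkout
The multi-step checkout wins overall and in every traffic group — no reversal.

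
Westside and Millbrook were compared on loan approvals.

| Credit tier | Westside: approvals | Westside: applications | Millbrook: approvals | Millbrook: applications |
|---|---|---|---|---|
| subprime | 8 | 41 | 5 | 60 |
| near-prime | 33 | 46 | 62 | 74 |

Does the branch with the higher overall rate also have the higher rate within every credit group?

Subprime: Westside 8/41 = 19.5%, Millbrook 5/60 = 8.3% → Westside
Near-prime: Westside 33/46 = 71.7%, Millbrook 62/74 = 83.8% → Millbrook
Overall: Westside 41/87 = 47.1%, Millbrook 67/134 = 50.0% → Millbrook
Neither sweeps: Westside wins 1 of 2 groups, Millbrook wins 1. Millbrook wins overall but not every group — no Simpson reversal.

No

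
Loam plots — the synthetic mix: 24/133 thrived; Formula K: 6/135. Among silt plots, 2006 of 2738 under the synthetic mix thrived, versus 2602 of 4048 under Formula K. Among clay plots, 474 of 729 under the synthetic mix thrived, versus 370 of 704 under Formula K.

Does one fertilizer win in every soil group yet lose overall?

Loam: the synthetic mix 24/133 = 18.0%, Formula K 6/135 = 4.4% → the synthetic mix
Silt: the synthetic mix 2006/2738 = 73.3%, Formula K 2602/4048 = 64.3% → the synthetic mix
Clay: the synthetic mix 474/729 = 65.0%, Formula K 370/704 = 52.6% → the synthetic mix
Overall: the synthetic mix 2504/3600 = 69.6%, Formula K 2978/4887 = 60.9% → the synthetic mix
The synthetic mix wins overall and in every soil group — no reversal.

No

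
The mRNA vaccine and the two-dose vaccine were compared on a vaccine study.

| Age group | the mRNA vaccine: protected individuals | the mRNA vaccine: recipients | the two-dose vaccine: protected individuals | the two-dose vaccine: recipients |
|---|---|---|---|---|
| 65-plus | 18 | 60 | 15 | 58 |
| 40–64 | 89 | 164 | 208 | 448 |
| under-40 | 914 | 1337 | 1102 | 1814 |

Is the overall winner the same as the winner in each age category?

Yes

65-plus: the mRNA vaccine 18/60 = 30.0%, the two-dose vaccine 15/58 = 25.9% → the mRNA vaccine
40–64: the mRNA vaccine 89/164 = 54.3%, the two-dose vaccine 208/448 = 46.4% → the mRNA vaccine
Under-40: the mRNA vaccine 914/1337 = 68.4%, the two-dose vaccine 1102/1814 = 60.7% → the mRNA vaccine
Overall: the mRNA vaccine 1021/1561 = 65.4%, the two-dose vaccine 1325/2320 = 57.1% → the mRNA vaccine
The mRNA vaccine wins overall and in every age group — no reversal.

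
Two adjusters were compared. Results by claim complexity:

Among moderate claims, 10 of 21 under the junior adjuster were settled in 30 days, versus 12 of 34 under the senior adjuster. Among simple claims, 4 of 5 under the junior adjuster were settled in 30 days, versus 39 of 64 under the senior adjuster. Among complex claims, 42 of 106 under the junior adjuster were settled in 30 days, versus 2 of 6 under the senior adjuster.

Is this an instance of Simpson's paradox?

Moderate: the junior adjuster 10/21 = 47.6%, the senior adjuster 12/34 = 35.3% → the junior adjuster
Simple: the junior adjuster 4/5 = 80.0%, the senior adjuster 39/64 = 60.9% → the junior adjuster
Complex: the junior adjuster 42/106 = 39.6%, the senior adjuster 2/6 = 33.3% → the junior adjuster
Overall: the junior adjuster 56/132 = 42.4%, the senior adjuster 53/104 = 51.0% → the senior adjuster
The junior adjuster wins each claim group but the senior adjuster wins overall — the comparison reverses. The junior adjuster's claims skew toward complex, which has a lower base rate.

Yes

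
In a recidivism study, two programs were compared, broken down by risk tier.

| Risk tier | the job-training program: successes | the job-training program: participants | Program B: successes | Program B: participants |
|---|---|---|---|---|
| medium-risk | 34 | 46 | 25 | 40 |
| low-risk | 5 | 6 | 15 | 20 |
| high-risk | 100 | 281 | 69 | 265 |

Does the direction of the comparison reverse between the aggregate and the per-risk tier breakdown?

Medium-risk: the job-training program 34/46 = 73.9%, Program B 25/40 = 62.5% → the job-training program
Low-risk: the job-training program 5/6 = 83.3%, Program B 15/20 = 75.0% → the job-training program
High-risk: the job-training program 100/281 = 35.6%, Program B 69/265 = 26.0% → the job-training program
Overall: the job-training program 139/333 = 41.7%, Program B 109/325 = 33.5% → the job-training program
The job-training program wins overall and in every risk group — no reversal.

No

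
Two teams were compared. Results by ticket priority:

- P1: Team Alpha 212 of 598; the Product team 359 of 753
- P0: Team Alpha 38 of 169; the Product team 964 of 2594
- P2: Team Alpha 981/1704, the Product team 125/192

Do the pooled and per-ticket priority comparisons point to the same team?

No

P1: Team Alpha 212/598 = 35.5%, the Product team 359/753 = 47.7% → the Product team
P0: Team Alpha 38/169 = 22.5%, the Product team 964/2594 = 37.2% → the Product team
P2: Team Alpha 981/1704 = 57.6%, the Product team 125/192 = 65.1% → the Product team
Overall: Team Alpha 1231/2471 = 49.8%, the Product team 1448/3539 = 40.9% → Team Alpha
The Product team wins each ticket group but Team Alpha wins overall — the comparison reverses. The Product team's tickets skew toward P0, which has a lower base rate.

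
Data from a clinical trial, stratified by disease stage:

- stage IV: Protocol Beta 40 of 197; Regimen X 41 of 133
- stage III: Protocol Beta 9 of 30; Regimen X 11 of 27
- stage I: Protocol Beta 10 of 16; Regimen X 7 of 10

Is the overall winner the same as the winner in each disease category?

Yes

Stage IV: Protocol Beta 40/197 = 20.3%, Regimen X 41/133 = 30.8% → Regimen X
Stage III: Protocol Beta 9/30 = 30.0%, Regimen X 11/27 = 40.7% → Regimen X
Stage I: Protocol Beta 10/16 = 62.5%, Regimen X 7/10 = 70.0% → Regimen X
Overall: Protocol Beta 59/243 = 24.3%, Regimen X 59/170 = 34.7% → Regimen X
Regimen X wins overall and in every disease group — no reversal.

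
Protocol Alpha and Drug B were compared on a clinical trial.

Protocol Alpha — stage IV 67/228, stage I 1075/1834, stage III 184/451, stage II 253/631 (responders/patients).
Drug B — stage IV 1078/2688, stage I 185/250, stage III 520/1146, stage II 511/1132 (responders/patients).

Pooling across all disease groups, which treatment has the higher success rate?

Stage IV: Protocol Alpha 67/228 = 29.4%, Drug B 1078/2688 = 40.1% → Drug B
Stage I: Protocol Alpha 1075/1834 = 58.6%, Drug B 185/250 = 74.0% → Drug B
Stage III: Protocol Alpha 184/451 = 40.8%, Drug B 520/1146 = 45.4% → Drug B
Stage II: Protocol Alpha 253/631 = 40.1%, Drug B 511/1132 = 45.1% → Drug B
Overall: Protocol Alpha 1579/3144 = 50.2%, Drug B 2294/5216 = 44.0% → Protocol Alpha
(Drug B wins every disease group but Protocol Alpha wins overall — Drug B's patients skew toward the low-rate stage IV group.)

Protocol Alpha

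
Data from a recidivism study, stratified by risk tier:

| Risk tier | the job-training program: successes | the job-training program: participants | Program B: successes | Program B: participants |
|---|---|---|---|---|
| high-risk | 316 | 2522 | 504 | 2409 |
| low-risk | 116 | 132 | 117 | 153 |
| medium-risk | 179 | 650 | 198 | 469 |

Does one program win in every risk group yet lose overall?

High-risk: the job-training program 316/2522 = 12.5%, Program B 504/2409 = 20.9% → Program B
Low-risk: the job-training program 116/132 = 87.9%, Program B 117/153 = 76.5% → the job-training program
Medium-risk: the job-training program 179/650 = 27.5%, Program B 198/469 = 42.2% → Program B
Overall: the job-training program 611/3304 = 18.5%, Program B 819/3031 = 27.0% → Program B
Neither sweeps: the job-training program wins 1 of 3 groups, Program B wins 2. Program B wins overall but not every group — no Simpson reversal.

No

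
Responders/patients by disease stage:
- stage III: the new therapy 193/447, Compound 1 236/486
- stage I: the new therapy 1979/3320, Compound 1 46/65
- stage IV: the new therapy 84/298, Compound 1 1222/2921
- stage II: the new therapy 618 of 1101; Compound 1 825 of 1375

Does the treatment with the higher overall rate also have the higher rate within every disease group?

No

Stage III: the new therapy 193/447 = 43.2%, Compound 1 236/486 = 48.6% → Compound 1
Stage I: the new therapy 1979/3320 = 59.6%, Compound 1 46/65 = 70.8% → Compound 1
Stage IV: the new therapy 84/298 = 28.2%, Compound 1 1222/2921 = 41.8% → Compound 1
Stage II: the new therapy 618/1101 = 56.1%, Compound 1 825/1375 = 60.0% → Compound 1
Overall: the new therapy 2874/5166 = 55.6%, Compound 1 2329/4847 = 48.1% → the new therapy
Compound 1 wins each disease group but the new therapy wins overall — the comparison reverses. Compound 1's patients skew toward stage IV, which has a lower base rate.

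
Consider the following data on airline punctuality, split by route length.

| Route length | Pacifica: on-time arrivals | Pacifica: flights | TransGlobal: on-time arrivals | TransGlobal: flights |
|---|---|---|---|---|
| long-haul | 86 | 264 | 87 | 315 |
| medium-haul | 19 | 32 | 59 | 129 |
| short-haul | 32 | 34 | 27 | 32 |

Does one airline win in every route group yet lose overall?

No

Long-haul: Pacifica 86/264 = 32.6%, TransGlobal 87/315 = 27.6% → Pacifica
Medium-haul: Pacifica 19/32 = 59.4%, TransGlobal 59/129 = 45.7% → Pacifica
Short-haul: Pacifica 32/34 = 94.1%, TransGlobal 27/32 = 84.4% → Pacifica
Overall: Pacifica 137/330 = 41.5%, TransGlobal 173/476 = 36.3% → Pacifica
Pacifica wins overall and in every route group — no reversal.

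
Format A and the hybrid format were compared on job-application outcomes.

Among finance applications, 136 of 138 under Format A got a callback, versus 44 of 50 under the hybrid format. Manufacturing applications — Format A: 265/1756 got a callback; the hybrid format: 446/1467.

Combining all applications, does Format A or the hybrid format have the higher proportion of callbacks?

the hybrid format

Finance: Format A 136/138 = 98.6%, the hybrid format 44/50 = 88.0% → Format A
Manufacturing: Format A 265/1756 = 15.1%, the hybrid format 446/1467 = 30.4% → the hybrid format
Overall: Format A 401/1894 = 21.2%, the hybrid format 490/1517 = 32.3% → the hybrid format
(Neither sweeps every industry group, but the hybrid format has the higher pooled rate.)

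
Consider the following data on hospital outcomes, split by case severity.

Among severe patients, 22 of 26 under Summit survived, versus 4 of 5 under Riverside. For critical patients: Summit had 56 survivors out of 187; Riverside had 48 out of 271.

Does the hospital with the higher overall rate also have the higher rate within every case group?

Severe: Summit 22/26 = 84.6%, Riverside 4/5 = 80.0% → Summit
Critical: Summit 56/187 = 29.9%, Riverside 48/271 = 17.7% → Summit
Overall: Summit 78/213 = 36.6%, Riverside 52/276 = 18.8% → Summit
Summit wins overall and in every case group — no reversal.

Yes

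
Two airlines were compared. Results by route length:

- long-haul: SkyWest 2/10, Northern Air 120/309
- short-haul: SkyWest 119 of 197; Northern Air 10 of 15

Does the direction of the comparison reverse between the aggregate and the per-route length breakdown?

Long-haul: SkyWest 2/10 = 20.0%, Northern Air 120/309 = 38.8% → Northern Air
Short-haul: SkyWest 119/197 = 60.4%, Northern Air 10/15 = 66.7% → Northern Air
Overall: SkyWest 121/207 = 58.5%, Northern Air 130/324 = 40.1% → SkyWest
Northern Air wins each route group but SkyWest wins overall — the comparison reverses. Northern Air's flights skew toward long-haul, which has a lower base rate.

Yes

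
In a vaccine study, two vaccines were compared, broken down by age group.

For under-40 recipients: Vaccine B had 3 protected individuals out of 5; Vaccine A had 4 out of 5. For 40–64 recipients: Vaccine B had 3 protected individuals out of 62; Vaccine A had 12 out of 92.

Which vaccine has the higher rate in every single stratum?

Under-40: Vaccine B 3/5 = 60.0%, Vaccine A 4/5 = 80.0% → Vaccine A
40–64: Vaccine B 3/62 = 4.8%, Vaccine A 12/92 = 13.0% → Vaccine A
Vaccine A has the higher rate in both groups.

Vaccine A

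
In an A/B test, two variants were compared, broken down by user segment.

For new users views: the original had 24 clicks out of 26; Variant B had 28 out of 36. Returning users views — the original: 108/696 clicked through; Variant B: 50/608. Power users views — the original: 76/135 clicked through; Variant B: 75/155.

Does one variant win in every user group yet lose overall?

New users: the original 24/26 = 92.3%, Variant B 28/36 = 77.8% → the original
Returning users: the original 108/696 = 15.5%, Variant B 50/608 = 8.2% → the original
Power users: the original 76/135 = 56.3%, Variant B 75/155 = 48.4% → the original
Overall: the original 208/857 = 24.3%, Variant B 153/799 = 19.1% → the original
The original wins overall and in every user group — no reversal.

No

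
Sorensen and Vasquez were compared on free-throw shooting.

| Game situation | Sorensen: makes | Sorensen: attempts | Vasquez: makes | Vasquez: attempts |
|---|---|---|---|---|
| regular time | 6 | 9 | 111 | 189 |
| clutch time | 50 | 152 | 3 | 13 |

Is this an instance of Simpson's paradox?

Regular time: Sorensen 6/9 = 66.7%, Vasquez 111/189 = 58.7% → Sorensen
Clutch time: Sorensen 50/152 = 32.9%, Vasquez 3/13 = 23.1% → Sorensen
Overall: Sorensen 56/161 = 34.8%, Vasquez 114/202 = 56.4% → Vasquez
Sorensen wins each game group but Vasquez wins overall — the comparison reverses. Sorensen's attempts skew toward clutch time, which has a lower base rate.

Yes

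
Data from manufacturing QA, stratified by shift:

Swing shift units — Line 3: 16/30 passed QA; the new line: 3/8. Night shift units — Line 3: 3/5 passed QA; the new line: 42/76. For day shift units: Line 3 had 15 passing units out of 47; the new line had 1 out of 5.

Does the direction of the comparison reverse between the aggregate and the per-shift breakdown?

Swing shift: Line 3 16/30 = 53.3%, the new line 3/8 = 37.5% → Line 3
Night shift: Line 3 3/5 = 60.0%, the new line 42/76 = 55.3% → Line 3
Day shift: Line 3 15/47 = 31.9%, the new line 1/5 = 20.0% → Line 3
Overall: Line 3 34/82 = 41.5%, the new line 46/89 = 51.7% → the new line
Line 3 wins each shift group but the new line wins overall — the comparison reverses. Line 3's units skew toward day shift, which has a lower base rate.

Yes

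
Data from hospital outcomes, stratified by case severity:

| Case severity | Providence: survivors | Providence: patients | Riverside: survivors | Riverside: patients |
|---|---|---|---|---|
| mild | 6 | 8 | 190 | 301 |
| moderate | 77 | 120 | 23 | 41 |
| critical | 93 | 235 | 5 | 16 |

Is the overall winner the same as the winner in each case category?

No

Mild: Providence 6/8 = 75.0%, Riverside 190/301 = 63.1% → Providence
Moderate: Providence 77/120 = 64.2%, Riverside 23/41 = 56.1% → Providence
Critical: Providence 93/235 = 39.6%, Riverside 5/16 = 31.2% → Providence
Overall: Providence 176/363 = 48.5%, Riverside 218/358 = 60.9% → Riverside
Providence wins each case group but Riverside wins overall — the comparison reverses. Providence's patients skew toward critical, which has a lower base rate.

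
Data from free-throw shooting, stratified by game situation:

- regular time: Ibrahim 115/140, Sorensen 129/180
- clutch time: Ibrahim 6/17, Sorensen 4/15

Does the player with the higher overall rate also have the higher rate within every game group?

Yes

Regular time: Ibrahim 115/140 = 82.1%, Sorensen 129/180 = 71.7% → Ibrahim
Clutch time: Ibrahim 6/17 = 35.3%, Sorensen 4/15 = 26.7% → Ibrahim
Overall: Ibrahim 121/157 = 77.1%, Sorensen 133/195 = 68.2% → Ibrahim
Ibrahim wins overall and in every game group — no reversal.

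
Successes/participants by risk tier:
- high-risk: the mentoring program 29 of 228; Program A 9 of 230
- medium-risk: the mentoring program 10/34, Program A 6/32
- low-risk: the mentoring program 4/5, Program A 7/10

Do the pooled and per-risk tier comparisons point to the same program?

High-risk: the mentoring program 29/228 = 12.7%, Program A 9/230 = 3.9% → the mentoring program
Medium-risk: the mentoring program 10/34 = 29.4%, Program A 6/32 = 18.8% → the mentoring program
Low-risk: the mentoring program 4/5 = 80.0%, Program A 7/10 = 70.0% → the mentoring program
Overall: the mentoring program 43/267 = 16.1%, Program A 22/272 = 8.1% → the mentoring program
The mentoring program wins overall and in every risk group — no reversal.

Yes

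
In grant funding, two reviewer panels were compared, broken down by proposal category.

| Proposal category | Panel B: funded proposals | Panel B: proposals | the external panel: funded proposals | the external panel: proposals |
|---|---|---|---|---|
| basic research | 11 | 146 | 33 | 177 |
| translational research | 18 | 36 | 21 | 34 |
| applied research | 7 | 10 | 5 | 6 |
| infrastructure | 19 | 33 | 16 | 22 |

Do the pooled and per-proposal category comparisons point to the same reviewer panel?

Basic research: Panel B 11/146 = 7.5%, the external panel 33/177 = 18.6% → the external panel
Translational research: Panel B 18/36 = 50.0%, the external panel 21/34 = 61.8% → the external panel
Applied research: Panel B 7/10 = 70.0%, the external panel 5/6 = 83.3% → the external panel
Infrastructure: Panel B 19/33 = 57.6%, the external panel 16/22 = 72.7% → the external panel
Overall: Panel B 55/225 = 24.4%, the external panel 75/239 = 31.4% → the external panel
The external panel wins overall and in every proposal group — no reversal.

Yes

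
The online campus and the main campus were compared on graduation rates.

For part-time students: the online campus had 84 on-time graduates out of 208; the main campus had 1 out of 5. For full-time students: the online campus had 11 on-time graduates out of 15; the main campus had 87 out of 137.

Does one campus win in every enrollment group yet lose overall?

Yes

Part-time: the online campus 84/208 = 40.4%, the main campus 1/5 = 20.0% → the online campus
Full-time: the online campus 11/15 = 73.3%, the main campus 87/137 = 63.5% → the online campus
Overall: the online campus 95/223 = 42.6%, the main campus 88/142 = 62.0% → the main campus
The online campus wins each enrollment group but the main campus wins overall — the comparison reverses. The online campus's students skew toward part-time, which has a lower base rate.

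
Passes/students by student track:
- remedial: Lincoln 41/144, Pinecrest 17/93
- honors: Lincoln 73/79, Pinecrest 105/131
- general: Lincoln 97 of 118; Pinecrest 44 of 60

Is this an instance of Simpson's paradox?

Remedial: Lincoln 41/144 = 28.5%, Pinecrest 17/93 = 18.3% → Lincoln
Honors: Lincoln 73/79 = 92.4%, Pinecrest 105/131 = 80.2% → Lincoln
General: Lincoln 97/118 = 82.2%, Pinecrest 44/60 = 73.3% → Lincoln
Overall: Lincoln 211/341 = 61.9%, Pinecrest 166/284 = 58.5% → Lincoln
Lincoln wins overall and in every student group — no reversal.

No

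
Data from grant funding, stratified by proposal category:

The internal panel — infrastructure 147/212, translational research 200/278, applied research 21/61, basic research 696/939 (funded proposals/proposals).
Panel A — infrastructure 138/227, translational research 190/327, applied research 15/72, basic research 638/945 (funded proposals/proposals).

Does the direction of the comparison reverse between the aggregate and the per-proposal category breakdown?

No

Infrastructure: the internal panel 147/212 = 69.3%, Panel A 138/227 = 60.8% → the internal panel
Translational research: the internal panel 200/278 = 71.9%, Panel A 190/327 = 58.1% → the internal panel
Applied research: the internal panel 21/61 = 34.4%, Panel A 15/72 = 20.8% → the internal panel
Basic research: the internal panel 696/939 = 74.1%, Panel A 638/945 = 67.5% → the internal panel
Overall: the internal panel 1064/1490 = 71.4%, Panel A 981/1571 = 62.4% → the internal panel
The internal panel wins overall and in every proposal group — no reversal.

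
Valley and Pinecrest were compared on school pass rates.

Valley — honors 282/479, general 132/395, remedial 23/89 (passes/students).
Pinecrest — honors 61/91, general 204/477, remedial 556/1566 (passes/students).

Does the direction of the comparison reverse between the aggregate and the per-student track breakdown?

Yes

Honors: Valley 282/479 = 58.9%, Pinecrest 61/91 = 67.0% → Pinecrest
General: Valley 132/395 = 33.4%, Pinecrest 204/477 = 42.8% → Pinecrest
Remedial: Valley 23/89 = 25.8%, Pinecrest 556/1566 = 35.5% → Pinecrest
Overall: Valley 437/963 = 45.4%, Pinecrest 821/2134 = 38.5% → Valley
Pinecrest wins each student group but Valley wins overall — the comparison reverses. Pinecrest's students skew toward remedial, which has a lower base rate.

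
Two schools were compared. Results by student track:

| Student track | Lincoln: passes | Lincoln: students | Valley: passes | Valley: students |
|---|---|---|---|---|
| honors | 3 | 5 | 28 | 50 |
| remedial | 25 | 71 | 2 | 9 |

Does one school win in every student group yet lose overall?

Yes

Honors: Lincoln 3/5 = 60.0%, Valley 28/50 = 56.0% → Lincoln
Remedial: Lincoln 25/71 = 35.2%, Valley 2/9 = 22.2% → Lincoln
Overall: Lincoln 28/76 = 36.8%, Valley 30/59 = 50.8% → Valley
Lincoln wins each student group but Valley wins overall — the comparison reverses. Lincoln's students skew toward remedial, which has a lower base rate.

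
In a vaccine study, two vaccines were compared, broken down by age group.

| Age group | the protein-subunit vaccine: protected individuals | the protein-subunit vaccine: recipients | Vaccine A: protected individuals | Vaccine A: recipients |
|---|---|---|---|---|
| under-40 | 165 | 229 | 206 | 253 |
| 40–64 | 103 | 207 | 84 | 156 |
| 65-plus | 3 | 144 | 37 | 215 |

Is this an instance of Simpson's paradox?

No

Under-40: the protein-subunit vaccine 165/229 = 72.1%, Vaccine A 206/253 = 81.4% → Vaccine A
40–64: the protein-subunit vaccine 103/207 = 49.8%, Vaccine A 84/156 = 53.8% → Vaccine A
65-plus: the protein-subunit vaccine 3/144 = 2.1%, Vaccine A 37/215 = 17.2% → Vaccine A
Overall: the protein-subunit vaccine 271/580 = 46.7%, Vaccine A 327/624 = 52.4% → Vaccine A
Vaccine A wins overall and in every age group — no reversal.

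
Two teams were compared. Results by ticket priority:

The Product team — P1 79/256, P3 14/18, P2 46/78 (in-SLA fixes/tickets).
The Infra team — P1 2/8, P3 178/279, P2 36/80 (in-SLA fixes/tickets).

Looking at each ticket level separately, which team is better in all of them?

P1: the Product team 79/256 = 30.9%, the Infra team 2/8 = 25.0% → the Product team
P3: the Product team 14/18 = 77.8%, the Infra team 178/279 = 63.8% → the Product team
P2: the Product team 46/78 = 59.0%, the Infra team 36/80 = 45.0% → the Product team
The Product team has the higher rate in all 3 groups.

the Product team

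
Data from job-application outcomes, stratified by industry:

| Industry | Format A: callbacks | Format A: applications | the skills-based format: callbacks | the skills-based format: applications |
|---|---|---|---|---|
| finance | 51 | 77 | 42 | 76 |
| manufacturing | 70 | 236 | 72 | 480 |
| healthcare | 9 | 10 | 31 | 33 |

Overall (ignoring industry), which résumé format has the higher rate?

Format A

Finance: Format A 51/77 = 66.2%, the skills-based format 42/76 = 55.3% → Format A
Manufacturing: Format A 70/236 = 29.7%, the skills-based format 72/480 = 15.0% → Format A
Healthcare: Format A 9/10 = 90.0%, the skills-based format 31/33 = 93.9% → the skills-based format
Overall: Format A 130/323 = 40.2%, the skills-based format 145/589 = 24.6% → Format A
(Neither sweeps every industry group, but Format A has the higher pooled rate.)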